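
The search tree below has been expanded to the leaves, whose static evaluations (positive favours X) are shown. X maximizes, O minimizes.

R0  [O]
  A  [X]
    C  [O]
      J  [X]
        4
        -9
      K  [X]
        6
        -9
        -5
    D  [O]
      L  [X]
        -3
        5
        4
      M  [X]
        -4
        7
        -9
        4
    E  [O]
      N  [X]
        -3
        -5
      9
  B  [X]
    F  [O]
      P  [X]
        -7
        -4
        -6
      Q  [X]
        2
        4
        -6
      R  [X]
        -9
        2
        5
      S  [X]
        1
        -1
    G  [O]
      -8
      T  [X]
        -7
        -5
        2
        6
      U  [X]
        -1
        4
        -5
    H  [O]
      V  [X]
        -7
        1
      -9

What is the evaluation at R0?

-4

J (X): max(4, -9) = 4
K (X): max(6, -9, -5) = 6
C (O): min(4, 6) = 4
L (X): max(-3, 5, 4) = 5
M (X): max(-4, 7, -9, 4) = 7
D (O): min(5, 7) = 5
N (X): max(-3, -5) = -3
E (O): min(-3, 9) = -3
A (X): max(4, 5, -3) = 5
P (X): max(-7, -4, -6) = -4
Q (X): max(2, 4, -6) = 4
R (X): max(-9, 2, 5) = 5
S (X): max(1, -1) = 1
F (O): min(-4, 4, 5, 1) = -4
T (X): max(-7, -5, 2, 6) = 6
U (X): max(-1, 4, -5) = 4
G (O): min(-8, 6, 4) = -8
V (X): max(-7, 1) = 1
H (O): min(1, -9) = -9
B (X): max(-4, -8, -9) = -4
R0 (O): min(5, -4) = -4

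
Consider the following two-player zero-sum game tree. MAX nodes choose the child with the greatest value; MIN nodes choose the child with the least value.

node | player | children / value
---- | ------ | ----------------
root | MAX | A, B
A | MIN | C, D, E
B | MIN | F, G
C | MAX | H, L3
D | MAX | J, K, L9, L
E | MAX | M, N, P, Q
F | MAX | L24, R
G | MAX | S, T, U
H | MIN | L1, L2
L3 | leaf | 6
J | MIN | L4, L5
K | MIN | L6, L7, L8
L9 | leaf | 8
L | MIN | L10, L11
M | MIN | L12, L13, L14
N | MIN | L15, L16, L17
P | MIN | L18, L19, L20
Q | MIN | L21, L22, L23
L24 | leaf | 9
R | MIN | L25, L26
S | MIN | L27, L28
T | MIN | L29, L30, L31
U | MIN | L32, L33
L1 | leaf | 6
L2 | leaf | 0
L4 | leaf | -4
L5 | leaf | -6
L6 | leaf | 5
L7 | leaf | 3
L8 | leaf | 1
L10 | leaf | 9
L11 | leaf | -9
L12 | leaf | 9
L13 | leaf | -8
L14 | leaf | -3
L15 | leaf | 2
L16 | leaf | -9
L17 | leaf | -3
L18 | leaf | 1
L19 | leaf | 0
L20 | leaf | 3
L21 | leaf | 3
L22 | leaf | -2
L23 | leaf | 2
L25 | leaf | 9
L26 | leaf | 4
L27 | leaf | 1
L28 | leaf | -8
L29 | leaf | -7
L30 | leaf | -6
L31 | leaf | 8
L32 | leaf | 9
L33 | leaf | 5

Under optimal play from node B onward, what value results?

5

R (MIN): min(9, 4) = 4
F (MAX): max(9, 4) = 9
S (MIN): min(1, -8) = -8
T (MIN): min(-7, -6, 8) = -7
U (MIN): min(9, 5) = 5
G (MAX): max(-8, -7, 5) = 5
B (MIN): min(9, 5) = 5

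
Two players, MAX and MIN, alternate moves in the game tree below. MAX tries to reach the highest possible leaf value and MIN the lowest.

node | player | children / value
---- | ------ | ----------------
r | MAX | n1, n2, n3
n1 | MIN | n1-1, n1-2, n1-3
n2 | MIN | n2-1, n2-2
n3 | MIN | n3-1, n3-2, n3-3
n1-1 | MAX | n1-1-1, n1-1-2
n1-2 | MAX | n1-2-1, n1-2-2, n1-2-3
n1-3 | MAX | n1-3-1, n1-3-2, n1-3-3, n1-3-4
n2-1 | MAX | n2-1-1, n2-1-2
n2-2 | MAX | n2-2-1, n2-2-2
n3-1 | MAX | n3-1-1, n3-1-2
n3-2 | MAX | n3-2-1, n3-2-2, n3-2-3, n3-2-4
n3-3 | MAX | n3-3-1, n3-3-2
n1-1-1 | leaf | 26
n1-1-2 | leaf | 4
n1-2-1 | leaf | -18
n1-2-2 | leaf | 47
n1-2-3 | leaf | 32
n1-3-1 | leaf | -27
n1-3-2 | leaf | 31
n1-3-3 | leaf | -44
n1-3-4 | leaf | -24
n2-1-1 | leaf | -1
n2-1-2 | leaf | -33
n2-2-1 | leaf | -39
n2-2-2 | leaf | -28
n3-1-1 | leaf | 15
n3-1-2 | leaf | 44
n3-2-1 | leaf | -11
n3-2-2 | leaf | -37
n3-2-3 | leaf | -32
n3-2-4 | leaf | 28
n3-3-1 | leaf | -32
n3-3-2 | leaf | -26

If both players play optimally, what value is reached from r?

26

n1-1 (MAX): max(26, 4) = 26
n1-2 (MAX): max(-18, 47, 32) = 47
n1-3 (MAX): max(-27, 31, -44, -24) = 31
n1 (MIN): min(26, 47, 31) = 26
n2-1 (MAX): max(-1, -33) = -1
n2-2 (MAX): max(-39, -28) = -28
n2 (MIN): min(-1, -28) = -28
n3-1 (MAX): max(15, 44) = 44
n3-2 (MAX): max(-11, -37, -32, 28) = 28
n3-3 (MAX): max(-32, -26) = -26
n3 (MIN): min(44, 28, -26) = -26
r (MAX): max(26, -28, -26) = 26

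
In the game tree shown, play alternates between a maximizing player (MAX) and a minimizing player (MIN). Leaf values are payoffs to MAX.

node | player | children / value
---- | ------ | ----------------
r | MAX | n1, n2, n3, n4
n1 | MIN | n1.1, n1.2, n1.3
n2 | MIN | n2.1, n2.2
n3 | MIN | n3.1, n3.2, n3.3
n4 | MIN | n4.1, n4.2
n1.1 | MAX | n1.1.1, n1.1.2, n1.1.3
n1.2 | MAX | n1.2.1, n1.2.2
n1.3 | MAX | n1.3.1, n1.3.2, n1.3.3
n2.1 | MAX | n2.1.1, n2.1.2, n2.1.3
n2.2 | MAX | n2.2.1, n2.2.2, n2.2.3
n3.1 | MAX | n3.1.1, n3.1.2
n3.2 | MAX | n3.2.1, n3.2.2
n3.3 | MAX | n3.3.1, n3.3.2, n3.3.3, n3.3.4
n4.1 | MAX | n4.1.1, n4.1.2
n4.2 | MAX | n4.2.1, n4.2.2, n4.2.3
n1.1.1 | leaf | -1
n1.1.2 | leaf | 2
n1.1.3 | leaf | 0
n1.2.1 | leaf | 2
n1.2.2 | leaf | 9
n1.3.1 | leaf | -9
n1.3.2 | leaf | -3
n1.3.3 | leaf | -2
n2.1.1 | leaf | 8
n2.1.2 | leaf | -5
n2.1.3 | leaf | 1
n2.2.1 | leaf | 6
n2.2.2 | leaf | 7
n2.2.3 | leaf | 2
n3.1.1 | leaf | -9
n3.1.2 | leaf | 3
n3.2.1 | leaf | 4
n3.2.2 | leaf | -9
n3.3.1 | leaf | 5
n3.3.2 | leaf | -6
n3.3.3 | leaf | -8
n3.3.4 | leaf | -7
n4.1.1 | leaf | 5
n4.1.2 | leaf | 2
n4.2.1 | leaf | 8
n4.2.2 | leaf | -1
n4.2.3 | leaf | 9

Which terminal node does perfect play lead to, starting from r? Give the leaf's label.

n1.1 (MAX): max(-1, 2, 0) = 2
n1.2 (MAX): max(2, 9) = 9
n1.3 (MAX): max(-9, -3, -2) = -2
n1 (MIN): min(2, 9, -2) = -2
n2.1 (MAX): max(8, -5, 1) = 8
n2.2 (MAX): max(6, 7, 2) = 7
n2 (MIN): min(8, 7) = 7
n3.1 (MAX): max(-9, 3) = 3
n3.2 (MAX): max(4, -9) = 4
n3.3 (MAX): max(5, -6, -8, -7) = 5
n3 (MIN): min(3, 4, 5) = 3
n4.1 (MAX): max(5, 2) = 5
n4.2 (MAX): max(8, -1, 9) = 9
n4 (MIN): min(5, 9) = 5
r (MAX): max(-2, 7, 3, 5) = 7
At r, MAX picks n2 (highest: 7).
At n2, MIN picks n2.2 (lowest: 7).
At n2.2, MAX picks n2.2.2 (highest: 7).
Terminal value 7.

n2.2.2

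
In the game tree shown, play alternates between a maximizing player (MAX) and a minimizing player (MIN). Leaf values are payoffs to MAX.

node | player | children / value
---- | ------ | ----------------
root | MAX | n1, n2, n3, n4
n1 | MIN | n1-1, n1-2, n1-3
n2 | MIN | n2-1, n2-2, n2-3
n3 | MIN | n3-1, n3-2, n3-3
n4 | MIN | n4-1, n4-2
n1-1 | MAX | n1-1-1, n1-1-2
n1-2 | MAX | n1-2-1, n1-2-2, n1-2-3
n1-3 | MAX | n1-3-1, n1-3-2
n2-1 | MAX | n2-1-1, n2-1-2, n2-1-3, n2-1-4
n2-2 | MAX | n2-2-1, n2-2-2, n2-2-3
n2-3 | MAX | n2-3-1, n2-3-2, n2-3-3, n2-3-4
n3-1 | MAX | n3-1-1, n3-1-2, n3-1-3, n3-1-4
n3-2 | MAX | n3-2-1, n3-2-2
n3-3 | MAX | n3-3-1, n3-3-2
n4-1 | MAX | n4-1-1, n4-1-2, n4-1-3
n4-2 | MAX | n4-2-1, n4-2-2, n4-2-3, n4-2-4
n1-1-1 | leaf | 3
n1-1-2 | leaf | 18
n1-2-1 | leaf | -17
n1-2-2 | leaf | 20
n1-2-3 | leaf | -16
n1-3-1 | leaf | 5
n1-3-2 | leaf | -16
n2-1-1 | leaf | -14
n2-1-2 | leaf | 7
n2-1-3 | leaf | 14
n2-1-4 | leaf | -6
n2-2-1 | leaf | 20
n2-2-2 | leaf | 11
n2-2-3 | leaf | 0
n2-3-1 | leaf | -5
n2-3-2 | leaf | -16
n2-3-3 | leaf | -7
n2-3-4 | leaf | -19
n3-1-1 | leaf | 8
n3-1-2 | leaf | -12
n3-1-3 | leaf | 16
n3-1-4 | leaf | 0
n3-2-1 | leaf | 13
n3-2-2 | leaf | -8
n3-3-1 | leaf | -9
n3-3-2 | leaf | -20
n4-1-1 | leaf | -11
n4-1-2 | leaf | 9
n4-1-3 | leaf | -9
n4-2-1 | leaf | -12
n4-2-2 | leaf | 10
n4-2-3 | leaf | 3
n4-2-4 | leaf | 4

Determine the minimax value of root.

n1-1 (MAX): max(3, 18) = 18
n1-2 (MAX): max(-17, 20, -16) = 20
n1-3 (MAX): max(5, -16) = 5
n1 (MIN): min(18, 20, 5) = 5
n2-1 (MAX): max(-14, 7, 14, -6) = 14
n2-2 (MAX): max(20, 11, 0) = 20
n2-3 (MAX): max(-5, -16, -7, -19) = -5
n2 (MIN): min(14, 20, -5) = -5
n3-1 (MAX): max(8, -12, 16, 0) = 16
n3-2 (MAX): max(13, -8) = 13
n3-3 (MAX): max(-9, -20) = -9
n3 (MIN): min(16, 13, -9) = -9
n4-1 (MAX): max(-11, 9, -9) = 9
n4-2 (MAX): max(-12, 10, 3, 4) = 10
n4 (MIN): min(9, 10) = 9
root (MAX): max(5, -5, -9, 9) = 9

9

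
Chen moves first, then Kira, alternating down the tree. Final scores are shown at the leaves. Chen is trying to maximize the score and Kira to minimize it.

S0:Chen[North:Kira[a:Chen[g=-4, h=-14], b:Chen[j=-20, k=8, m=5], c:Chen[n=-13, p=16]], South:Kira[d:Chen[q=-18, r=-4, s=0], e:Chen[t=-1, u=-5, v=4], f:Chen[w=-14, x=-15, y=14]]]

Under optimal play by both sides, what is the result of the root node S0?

0

a (Chen): max(-4, -14) = -4
b (Chen): max(-20, 8, 5) = 8
c (Chen): max(-13, 16) = 16
North (Kira): min(-4, 8, 16) = -4
d (Chen): max(-18, -4, 0) = 0
e (Chen): max(-1, -5, 4) = 4
f (Chen): max(-14, -15, 14) = 14
South (Kira): min(0, 4, 14) = 0
S0 (Chen): max(-4, 0) = 0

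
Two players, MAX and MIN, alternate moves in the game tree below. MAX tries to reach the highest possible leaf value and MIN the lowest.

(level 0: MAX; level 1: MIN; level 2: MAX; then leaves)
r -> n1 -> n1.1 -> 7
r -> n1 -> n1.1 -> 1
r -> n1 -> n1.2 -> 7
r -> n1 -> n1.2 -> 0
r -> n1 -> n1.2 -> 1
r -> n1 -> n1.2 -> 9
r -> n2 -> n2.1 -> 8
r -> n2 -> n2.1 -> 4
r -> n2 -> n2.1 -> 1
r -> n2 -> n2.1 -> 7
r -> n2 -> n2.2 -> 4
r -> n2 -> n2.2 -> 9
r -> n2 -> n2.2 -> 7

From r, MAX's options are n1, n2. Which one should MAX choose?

n1.1 (MAX): max(7, 1) = 7
n1.2 (MAX): max(7, 0, 1, 9) = 9
n1 (MIN): min(7, 9) = 7
n2.1 (MAX): max(8, 4, 1, 7) = 8
n2.2 (MAX): max(4, 9, 7) = 9
n2 (MIN): min(8, 9) = 8
r (MAX): max(7, 8) = 8
MAX at r wants the highest of {n1=7, n2=8}, so chooses n2.

n2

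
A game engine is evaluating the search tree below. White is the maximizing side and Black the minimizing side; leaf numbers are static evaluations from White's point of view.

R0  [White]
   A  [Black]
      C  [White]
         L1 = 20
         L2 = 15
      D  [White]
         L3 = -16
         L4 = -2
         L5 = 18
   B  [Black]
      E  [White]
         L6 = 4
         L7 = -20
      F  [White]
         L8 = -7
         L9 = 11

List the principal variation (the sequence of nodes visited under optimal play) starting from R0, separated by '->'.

R0 -> A -> D -> L5

C (White): max(20, 15) = 20
D (White): max(-16, -2, 18) = 18
A (Black): min(20, 18) = 18
E (White): max(4, -20) = 4
F (White): max(-7, 11) = 11
B (Black): min(4, 11) = 4
R0 (White): max(18, 4) = 18
At R0, White picks A (highest: 18).
At A, Black picks D (lowest: 18).
At D, White picks L5 (highest: 18).
Terminal value 18.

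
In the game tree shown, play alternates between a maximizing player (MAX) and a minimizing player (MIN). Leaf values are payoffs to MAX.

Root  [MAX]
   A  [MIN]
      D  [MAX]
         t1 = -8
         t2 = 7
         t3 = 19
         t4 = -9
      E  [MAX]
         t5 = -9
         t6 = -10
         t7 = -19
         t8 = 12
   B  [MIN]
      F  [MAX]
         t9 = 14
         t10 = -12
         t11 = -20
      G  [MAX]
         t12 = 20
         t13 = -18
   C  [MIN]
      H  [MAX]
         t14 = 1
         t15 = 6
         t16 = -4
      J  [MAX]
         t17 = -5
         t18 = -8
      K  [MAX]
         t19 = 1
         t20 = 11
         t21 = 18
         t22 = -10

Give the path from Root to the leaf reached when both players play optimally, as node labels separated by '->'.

Root -> B -> F -> t9

D (MAX): max(-8, 7, 19, -9) = 19
E (MAX): max(-9, -10, -19, 12) = 12
A (MIN): min(19, 12) = 12
F (MAX): max(14, -12, -20) = 14
G (MAX): max(20, -18) = 20
B (MIN): min(14, 20) = 14
H (MAX): max(1, 6, -4) = 6
J (MAX): max(-5, -8) = -5
K (MAX): max(1, 11, 18, -10) = 18
C (MIN): min(6, -5, 18) = -5
Root (MAX): max(12, 14, -5) = 14
At Root, MAX picks B (highest: 14).
At B, MIN picks F (lowest: 14).
At F, MAX picks t9 (highest: 14).
Terminal value 14.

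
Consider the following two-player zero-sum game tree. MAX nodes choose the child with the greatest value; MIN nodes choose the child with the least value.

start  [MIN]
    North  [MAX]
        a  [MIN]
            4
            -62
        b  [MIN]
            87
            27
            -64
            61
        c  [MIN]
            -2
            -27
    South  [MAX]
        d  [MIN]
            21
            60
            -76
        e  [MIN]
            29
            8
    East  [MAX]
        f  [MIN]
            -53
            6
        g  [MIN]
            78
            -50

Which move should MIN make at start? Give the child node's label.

East

a (MIN): min(4, -62) = -62
b (MIN): min(87, 27, -64, 61) = -64
c (MIN): min(-2, -27) = -27
North (MAX): max(-62, -64, -27) = -27
d (MIN): min(21, 60, -76) = -76
e (MIN): min(29, 8) = 8
South (MAX): max(-76, 8) = 8
f (MIN): min(-53, 6) = -53
g (MIN): min(78, -50) = -50
East (MAX): max(-53, -50) = -50
start (MIN): min(-27, 8, -50) = -50
MIN at start wants the lowest of {North=-27, South=8, East=-50}, so chooses East.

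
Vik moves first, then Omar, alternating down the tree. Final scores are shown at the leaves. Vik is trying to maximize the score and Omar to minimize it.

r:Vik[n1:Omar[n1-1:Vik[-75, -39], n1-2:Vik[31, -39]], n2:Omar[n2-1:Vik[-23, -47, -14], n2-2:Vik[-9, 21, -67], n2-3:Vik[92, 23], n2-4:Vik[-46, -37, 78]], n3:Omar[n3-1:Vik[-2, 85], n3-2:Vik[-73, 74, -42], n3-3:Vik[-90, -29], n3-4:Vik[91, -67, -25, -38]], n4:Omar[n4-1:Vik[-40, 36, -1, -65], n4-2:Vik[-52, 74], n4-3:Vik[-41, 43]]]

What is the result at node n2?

n2-1 (Vik): max(-23, -47, -14) = -14
n2-2 (Vik): max(-9, 21, -67) = 21
n2-3 (Vik): max(92, 23) = 92
n2-4 (Vik): max(-46, -37, 78) = 78
n2 (Omar): min(-14, 21, 92, 78) = -14

-14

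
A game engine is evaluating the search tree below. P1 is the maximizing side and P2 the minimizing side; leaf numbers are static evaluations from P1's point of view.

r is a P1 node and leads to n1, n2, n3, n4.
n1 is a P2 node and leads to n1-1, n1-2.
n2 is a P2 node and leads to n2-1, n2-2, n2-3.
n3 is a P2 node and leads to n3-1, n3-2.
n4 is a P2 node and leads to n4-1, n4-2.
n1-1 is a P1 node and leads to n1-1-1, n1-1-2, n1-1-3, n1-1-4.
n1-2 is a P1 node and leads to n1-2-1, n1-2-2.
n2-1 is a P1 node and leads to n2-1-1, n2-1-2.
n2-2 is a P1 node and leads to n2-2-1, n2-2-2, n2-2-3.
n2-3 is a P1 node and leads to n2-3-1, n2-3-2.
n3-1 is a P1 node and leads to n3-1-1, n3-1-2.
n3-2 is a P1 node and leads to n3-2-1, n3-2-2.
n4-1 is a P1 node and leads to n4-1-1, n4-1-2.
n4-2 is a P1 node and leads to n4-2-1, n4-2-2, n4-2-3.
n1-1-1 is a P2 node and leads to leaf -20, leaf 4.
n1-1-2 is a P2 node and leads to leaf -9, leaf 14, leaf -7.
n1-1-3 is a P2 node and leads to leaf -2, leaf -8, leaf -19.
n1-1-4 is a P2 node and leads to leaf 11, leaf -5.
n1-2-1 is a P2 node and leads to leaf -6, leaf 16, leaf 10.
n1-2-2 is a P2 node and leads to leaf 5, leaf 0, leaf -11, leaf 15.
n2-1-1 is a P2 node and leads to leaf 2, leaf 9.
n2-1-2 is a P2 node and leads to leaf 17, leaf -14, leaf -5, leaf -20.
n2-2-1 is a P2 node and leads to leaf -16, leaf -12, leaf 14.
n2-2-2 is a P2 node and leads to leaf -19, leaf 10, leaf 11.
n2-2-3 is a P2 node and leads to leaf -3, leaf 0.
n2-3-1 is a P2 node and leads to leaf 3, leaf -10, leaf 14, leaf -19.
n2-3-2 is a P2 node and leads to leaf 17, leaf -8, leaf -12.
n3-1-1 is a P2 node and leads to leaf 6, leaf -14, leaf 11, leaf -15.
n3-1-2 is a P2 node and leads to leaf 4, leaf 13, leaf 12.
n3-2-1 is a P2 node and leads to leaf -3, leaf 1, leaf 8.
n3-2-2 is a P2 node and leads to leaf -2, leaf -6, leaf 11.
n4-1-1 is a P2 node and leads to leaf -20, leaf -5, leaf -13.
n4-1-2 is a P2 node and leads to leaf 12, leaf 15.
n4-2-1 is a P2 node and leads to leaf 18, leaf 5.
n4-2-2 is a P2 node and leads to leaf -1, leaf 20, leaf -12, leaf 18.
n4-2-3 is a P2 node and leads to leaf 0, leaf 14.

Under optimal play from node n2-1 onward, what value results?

2

n2-1-1 (P2): min(2, 9) = 2
n2-1-2 (P2): min(17, -14, -5, -20) = -20
n2-1 (P1): max(2, -20) = 2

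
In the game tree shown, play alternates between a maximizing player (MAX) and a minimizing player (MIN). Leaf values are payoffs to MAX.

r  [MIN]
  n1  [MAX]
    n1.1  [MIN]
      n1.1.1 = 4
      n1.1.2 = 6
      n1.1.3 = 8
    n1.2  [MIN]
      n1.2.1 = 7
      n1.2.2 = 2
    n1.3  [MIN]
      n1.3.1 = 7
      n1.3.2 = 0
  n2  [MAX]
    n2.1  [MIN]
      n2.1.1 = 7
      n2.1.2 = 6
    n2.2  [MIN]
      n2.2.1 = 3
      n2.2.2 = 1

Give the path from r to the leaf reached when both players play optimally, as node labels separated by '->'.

r -> n1 -> n1.1 -> n1.1.1

n1.1 (MIN): min(4, 6, 8) = 4
n1.2 (MIN): min(7, 2) = 2
n1.3 (MIN): min(7, 0) = 0
n1 (MAX): max(4, 2, 0) = 4
n2.1 (MIN): min(7, 6) = 6
n2.2 (MIN): min(3, 1) = 1
n2 (MAX): max(6, 1) = 6
r (MIN): min(4, 6) = 4
At r, MIN picks n1 (lowest: 4).
At n1, MAX picks n1.1 (highest: 4).
At n1.1, MIN picks n1.1.1 (lowest: 4).
Terminal value 4.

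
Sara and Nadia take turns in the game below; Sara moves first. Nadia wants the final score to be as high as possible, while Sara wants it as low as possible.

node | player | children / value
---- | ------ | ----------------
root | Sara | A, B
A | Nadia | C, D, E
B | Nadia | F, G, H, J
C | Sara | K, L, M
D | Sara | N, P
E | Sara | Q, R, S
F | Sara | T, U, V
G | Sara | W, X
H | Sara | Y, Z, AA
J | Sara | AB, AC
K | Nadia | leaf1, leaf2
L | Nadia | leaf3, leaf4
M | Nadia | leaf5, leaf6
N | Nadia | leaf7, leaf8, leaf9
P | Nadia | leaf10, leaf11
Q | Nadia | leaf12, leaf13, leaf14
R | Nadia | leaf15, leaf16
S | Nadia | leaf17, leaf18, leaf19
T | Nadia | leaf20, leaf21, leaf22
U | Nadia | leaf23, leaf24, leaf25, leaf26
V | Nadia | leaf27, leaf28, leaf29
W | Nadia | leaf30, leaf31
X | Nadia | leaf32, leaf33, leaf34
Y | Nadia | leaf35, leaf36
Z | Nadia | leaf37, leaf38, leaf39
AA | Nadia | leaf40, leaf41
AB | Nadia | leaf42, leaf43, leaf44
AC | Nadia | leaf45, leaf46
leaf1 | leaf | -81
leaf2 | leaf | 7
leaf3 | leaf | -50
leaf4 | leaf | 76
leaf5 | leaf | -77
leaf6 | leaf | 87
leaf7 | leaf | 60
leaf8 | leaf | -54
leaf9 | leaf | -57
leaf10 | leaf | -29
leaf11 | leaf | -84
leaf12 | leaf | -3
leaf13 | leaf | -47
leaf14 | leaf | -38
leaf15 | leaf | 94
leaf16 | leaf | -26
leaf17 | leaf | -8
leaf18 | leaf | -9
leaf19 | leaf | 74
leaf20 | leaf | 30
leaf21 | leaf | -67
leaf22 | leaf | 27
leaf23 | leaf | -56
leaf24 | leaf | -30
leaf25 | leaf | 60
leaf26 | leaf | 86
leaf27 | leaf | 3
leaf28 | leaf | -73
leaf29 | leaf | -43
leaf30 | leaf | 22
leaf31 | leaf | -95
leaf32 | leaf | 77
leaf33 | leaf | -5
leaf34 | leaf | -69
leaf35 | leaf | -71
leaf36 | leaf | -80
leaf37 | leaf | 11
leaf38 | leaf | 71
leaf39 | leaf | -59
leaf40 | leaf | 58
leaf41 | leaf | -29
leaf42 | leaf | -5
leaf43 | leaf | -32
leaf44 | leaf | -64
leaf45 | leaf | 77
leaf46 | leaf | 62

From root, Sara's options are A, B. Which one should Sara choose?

K (Nadia): max(-81, 7) = 7
L (Nadia): max(-50, 76) = 76
M (Nadia): max(-77, 87) = 87
C (Sara): min(7, 76, 87) = 7
N (Nadia): max(60, -54, -57) = 60
P (Nadia): max(-29, -84) = -29
D (Sara): min(60, -29) = -29
Q (Nadia): max(-3, -47, -38) = -3
R (Nadia): max(94, -26) = 94
S (Nadia): max(-8, -9, 74) = 74
E (Sara): min(-3, 94, 74) = -3
A (Nadia): max(7, -29, -3) = 7
T (Nadia): max(30, -67, 27) = 30
U (Nadia): max(-56, -30, 60, 86) = 86
V (Nadia): max(3, -73, -43) = 3
F (Sara): min(30, 86, 3) = 3
W (Nadia): max(22, -95) = 22
X (Nadia): max(77, -5, -69) = 77
G (Sara): min(22, 77) = 22
Y (Nadia): max(-71, -80) = -71
Z (Nadia): max(11, 71, -59) = 71
AA (Nadia): max(58, -29) = 58
H (Sara): min(-71, 71, 58) = -71
AB (Nadia): max(-5, -32, -64) = -5
AC (Nadia): max(77, 62) = 77
J (Sara): min(-5, 77) = -5
B (Nadia): max(3, 22, -71, -5) = 22
root (Sara): min(7, 22) = 7
Sara at root wants the lowest of {A=7, B=22}, so chooses A.

A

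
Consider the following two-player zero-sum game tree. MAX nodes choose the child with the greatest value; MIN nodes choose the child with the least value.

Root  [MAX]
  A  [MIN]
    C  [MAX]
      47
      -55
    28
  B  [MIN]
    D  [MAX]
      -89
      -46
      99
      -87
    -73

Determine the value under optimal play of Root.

C (MAX): max(47, -55) = 47
A (MIN): min(47, 28) = 28
D (MAX): max(-89, -46, 99, -87) = 99
B (MIN): min(99, -73) = -73
Root (MAX): max(28, -73) = 28

28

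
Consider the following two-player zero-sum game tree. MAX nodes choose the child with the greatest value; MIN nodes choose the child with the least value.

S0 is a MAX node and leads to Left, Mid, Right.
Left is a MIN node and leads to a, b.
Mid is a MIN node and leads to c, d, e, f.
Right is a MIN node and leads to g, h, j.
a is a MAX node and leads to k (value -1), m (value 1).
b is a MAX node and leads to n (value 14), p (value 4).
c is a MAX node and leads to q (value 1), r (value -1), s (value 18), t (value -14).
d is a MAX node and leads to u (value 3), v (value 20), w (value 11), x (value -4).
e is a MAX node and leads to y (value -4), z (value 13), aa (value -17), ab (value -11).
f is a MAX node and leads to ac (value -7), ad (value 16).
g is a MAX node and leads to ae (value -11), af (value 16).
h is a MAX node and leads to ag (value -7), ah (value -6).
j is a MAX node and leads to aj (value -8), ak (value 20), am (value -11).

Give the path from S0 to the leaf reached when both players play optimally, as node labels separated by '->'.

a (MAX): max(-1, 1) = 1
b (MAX): max(14, 4) = 14
Left (MIN): min(1, 14) = 1
c (MAX): max(1, -1, 18, -14) = 18
d (MAX): max(3, 20, 11, -4) = 20
e (MAX): max(-4, 13, -17, -11) = 13
f (MAX): max(-7, 16) = 16
Mid (MIN): min(18, 20, 13, 16) = 13
g (MAX): max(-11, 16) = 16
h (MAX): max(-7, -6) = -6
j (MAX): max(-8, 20, -11) = 20
Right (MIN): min(16, -6, 20) = -6
S0 (MAX): max(1, 13, -6) = 13
At S0, MAX picks Mid (highest: 13).
At Mid, MIN picks e (lowest: 13).
At e, MAX picks z (highest: 13).
Terminal value 13.

S0 -> Mid -> e -> z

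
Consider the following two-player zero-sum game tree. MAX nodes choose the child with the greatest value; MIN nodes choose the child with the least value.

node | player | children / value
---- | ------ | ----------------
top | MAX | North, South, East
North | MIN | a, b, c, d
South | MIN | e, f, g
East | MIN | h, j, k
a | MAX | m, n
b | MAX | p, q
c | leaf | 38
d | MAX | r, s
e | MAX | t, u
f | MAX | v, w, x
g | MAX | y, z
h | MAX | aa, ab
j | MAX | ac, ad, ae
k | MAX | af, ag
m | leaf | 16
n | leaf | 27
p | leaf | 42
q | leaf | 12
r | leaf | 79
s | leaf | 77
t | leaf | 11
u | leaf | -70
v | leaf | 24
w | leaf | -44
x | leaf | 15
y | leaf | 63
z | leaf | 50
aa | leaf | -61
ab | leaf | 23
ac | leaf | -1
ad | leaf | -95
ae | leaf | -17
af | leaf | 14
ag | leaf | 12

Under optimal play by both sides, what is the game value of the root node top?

a (MAX): max(16, 27) = 27
b (MAX): max(42, 12) = 42
d (MAX): max(79, 77) = 79
North (MIN): min(27, 42, 38, 79) = 27
e (MAX): max(11, -70) = 11
f (MAX): max(24, -44, 15) = 24
g (MAX): max(63, 50) = 63
South (MIN): min(11, 24, 63) = 11
h (MAX): max(-61, 23) = 23
j (MAX): max(-1, -95, -17) = -1
k (MAX): max(14, 12) = 14
East (MIN): min(23, -1, 14) = -1
top (MAX): max(27, 11, -1) = 27

27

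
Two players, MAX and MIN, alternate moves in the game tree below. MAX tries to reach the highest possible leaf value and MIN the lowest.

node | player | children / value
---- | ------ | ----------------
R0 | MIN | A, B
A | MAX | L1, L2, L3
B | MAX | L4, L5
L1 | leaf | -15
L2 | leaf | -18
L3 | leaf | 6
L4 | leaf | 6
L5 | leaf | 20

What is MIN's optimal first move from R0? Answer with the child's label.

A (MAX): max(-15, -18, 6) = 6
B (MAX): max(6, 20) = 20
R0 (MIN): min(6, 20) = 6
MIN at R0 wants the lowest of {A=6, B=20}, so chooses A.

A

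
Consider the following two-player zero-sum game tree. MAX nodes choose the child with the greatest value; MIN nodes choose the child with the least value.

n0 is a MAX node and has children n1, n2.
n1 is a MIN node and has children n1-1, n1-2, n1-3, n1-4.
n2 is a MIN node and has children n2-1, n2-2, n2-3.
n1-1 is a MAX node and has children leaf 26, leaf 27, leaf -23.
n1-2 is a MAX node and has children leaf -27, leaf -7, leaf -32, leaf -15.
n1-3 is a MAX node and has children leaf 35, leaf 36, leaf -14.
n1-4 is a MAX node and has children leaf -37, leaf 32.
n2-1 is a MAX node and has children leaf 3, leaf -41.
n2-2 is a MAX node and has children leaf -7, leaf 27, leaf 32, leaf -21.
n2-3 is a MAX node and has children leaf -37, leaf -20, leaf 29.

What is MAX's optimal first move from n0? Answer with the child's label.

n2

n1-1 (MAX): max(26, 27, -23) = 27
n1-2 (MAX): max(-27, -7, -32, -15) = -7
n1-3 (MAX): max(35, 36, -14) = 36
n1-4 (MAX): max(-37, 32) = 32
n1 (MIN): min(27, -7, 36, 32) = -7
n2-1 (MAX): max(3, -41) = 3
n2-2 (MAX): max(-7, 27, 32, -21) = 32
n2-3 (MAX): max(-37, -20, 29) = 29
n2 (MIN): min(3, 32, 29) = 3
n0 (MAX): max(-7, 3) = 3
MAX at n0 wants the highest of {n1=-7, n2=3}, so chooses n2.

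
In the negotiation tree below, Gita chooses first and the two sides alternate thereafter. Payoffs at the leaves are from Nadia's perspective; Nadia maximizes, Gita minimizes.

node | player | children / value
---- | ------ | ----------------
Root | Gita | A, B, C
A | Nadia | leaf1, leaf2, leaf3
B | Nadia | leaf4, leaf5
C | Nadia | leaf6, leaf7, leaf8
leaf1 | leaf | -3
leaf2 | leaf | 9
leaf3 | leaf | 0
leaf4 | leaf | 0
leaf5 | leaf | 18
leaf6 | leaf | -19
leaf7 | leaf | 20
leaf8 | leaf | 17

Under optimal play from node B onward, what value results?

B (Nadia): max(0, 18) = 18

18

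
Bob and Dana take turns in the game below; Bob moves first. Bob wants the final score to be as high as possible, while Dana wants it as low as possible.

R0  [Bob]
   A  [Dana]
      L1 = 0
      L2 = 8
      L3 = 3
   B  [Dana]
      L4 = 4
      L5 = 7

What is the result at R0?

A (Dana): min(0, 8, 3) = 0
B (Dana): min(4, 7) = 4
R0 (Bob): max(0, 4) = 4

4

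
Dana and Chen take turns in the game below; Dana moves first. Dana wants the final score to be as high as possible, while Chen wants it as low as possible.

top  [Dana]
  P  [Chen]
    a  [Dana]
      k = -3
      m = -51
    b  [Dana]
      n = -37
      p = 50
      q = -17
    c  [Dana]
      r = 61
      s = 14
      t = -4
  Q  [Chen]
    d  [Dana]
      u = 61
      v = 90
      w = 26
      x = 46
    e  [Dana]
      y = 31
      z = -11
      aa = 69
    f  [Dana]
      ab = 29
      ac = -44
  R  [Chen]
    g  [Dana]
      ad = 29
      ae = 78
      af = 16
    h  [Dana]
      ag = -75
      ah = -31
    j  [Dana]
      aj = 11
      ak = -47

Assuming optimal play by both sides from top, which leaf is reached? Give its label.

a (Dana): max(-3, -51) = -3
b (Dana): max(-37, 50, -17) = 50
c (Dana): max(61, 14, -4) = 61
P (Chen): min(-3, 50, 61) = -3
d (Dana): max(61, 90, 26, 46) = 90
e (Dana): max(31, -11, 69) = 69
f (Dana): max(29, -44) = 29
Q (Chen): min(90, 69, 29) = 29
g (Dana): max(29, 78, 16) = 78
h (Dana): max(-75, -31) = -31
j (Dana): max(11, -47) = 11
R (Chen): min(78, -31, 11) = -31
top (Dana): max(-3, 29, -31) = 29
At top, Dana picks Q (highest: 29).
At Q, Chen picks f (lowest: 29).
At f, Dana picks ab (highest: 29).
Terminal value 29.

ab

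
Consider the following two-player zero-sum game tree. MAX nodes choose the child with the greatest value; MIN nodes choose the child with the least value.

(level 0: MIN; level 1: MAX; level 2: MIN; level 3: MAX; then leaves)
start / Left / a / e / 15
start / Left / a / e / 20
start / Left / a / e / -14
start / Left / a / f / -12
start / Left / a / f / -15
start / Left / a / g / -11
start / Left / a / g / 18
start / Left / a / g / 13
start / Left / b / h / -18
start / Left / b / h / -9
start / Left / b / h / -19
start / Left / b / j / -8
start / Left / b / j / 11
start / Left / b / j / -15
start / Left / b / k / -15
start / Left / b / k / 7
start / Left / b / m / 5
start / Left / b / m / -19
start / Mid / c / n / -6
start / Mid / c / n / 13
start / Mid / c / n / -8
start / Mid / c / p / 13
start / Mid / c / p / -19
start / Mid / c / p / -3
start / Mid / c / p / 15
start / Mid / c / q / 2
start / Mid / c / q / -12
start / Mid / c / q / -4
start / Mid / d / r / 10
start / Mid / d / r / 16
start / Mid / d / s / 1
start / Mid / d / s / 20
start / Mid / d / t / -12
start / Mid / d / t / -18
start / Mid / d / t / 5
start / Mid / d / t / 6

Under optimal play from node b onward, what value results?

-9

h (MAX): max(-18, -9, -19) = -9
j (MAX): max(-8, 11, -15) = 11
k (MAX): max(-15, 7) = 7
m (MAX): max(5, -19) = 5
b (MIN): min(-9, 11, 7, 5) = -9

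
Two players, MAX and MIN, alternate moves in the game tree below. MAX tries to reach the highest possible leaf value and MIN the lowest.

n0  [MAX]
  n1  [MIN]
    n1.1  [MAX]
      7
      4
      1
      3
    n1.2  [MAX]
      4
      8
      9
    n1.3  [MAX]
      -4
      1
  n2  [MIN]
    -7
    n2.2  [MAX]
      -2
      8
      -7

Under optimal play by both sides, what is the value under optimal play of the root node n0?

n1.1 (MAX): max(7, 4, 1, 3) = 7
n1.2 (MAX): max(4, 8, 9) = 9
n1.3 (MAX): max(-4, 1) = 1
n1 (MIN): min(7, 9, 1) = 1
n2.2 (MAX): max(-2, 8, -7) = 8
n2 (MIN): min(-7, 8) = -7
n0 (MAX): max(1, -7) = 1

1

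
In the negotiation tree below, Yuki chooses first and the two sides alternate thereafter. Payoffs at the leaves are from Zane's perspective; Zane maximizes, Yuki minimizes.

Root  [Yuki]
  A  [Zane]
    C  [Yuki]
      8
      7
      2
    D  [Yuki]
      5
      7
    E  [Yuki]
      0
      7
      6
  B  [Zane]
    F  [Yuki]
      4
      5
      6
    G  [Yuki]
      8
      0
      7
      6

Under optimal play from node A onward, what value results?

5

C (Yuki): min(8, 7, 2) = 2
D (Yuki): min(5, 7) = 5
E (Yuki): min(0, 7, 6) = 0
A (Zane): max(2, 5, 0) = 5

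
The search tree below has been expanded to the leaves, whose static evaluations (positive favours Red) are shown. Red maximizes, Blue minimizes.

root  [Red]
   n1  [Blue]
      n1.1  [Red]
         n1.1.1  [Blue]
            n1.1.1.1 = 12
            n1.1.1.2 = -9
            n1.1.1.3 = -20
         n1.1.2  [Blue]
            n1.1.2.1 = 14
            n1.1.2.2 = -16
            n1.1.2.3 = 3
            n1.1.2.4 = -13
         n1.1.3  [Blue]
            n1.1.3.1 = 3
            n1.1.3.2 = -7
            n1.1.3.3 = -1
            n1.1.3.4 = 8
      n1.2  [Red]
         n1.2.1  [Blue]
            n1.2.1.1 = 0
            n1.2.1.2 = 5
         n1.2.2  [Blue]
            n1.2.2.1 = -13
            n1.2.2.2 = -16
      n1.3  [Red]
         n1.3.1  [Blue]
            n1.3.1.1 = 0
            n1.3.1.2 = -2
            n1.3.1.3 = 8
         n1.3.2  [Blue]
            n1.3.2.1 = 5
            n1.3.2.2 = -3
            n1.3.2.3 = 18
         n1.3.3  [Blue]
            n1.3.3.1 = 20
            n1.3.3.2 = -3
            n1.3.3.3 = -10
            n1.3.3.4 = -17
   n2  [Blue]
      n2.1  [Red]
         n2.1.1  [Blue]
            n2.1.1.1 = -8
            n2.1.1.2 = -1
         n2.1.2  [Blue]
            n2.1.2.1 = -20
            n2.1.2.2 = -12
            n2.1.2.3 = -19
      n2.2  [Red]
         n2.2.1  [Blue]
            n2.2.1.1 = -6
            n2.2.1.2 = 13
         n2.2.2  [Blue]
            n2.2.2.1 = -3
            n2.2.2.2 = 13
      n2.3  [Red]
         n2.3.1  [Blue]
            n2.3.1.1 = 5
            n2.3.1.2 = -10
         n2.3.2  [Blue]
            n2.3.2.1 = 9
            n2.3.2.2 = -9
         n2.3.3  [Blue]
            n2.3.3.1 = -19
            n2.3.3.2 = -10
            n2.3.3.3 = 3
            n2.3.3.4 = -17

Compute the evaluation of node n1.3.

n1.3.1 (Blue): min(0, -2, 8) = -2
n1.3.2 (Blue): min(5, -3, 18) = -3
n1.3.3 (Blue): min(20, -3, -10, -17) = -17
n1.3 (Red): max(-2, -3, -17) = -2

-2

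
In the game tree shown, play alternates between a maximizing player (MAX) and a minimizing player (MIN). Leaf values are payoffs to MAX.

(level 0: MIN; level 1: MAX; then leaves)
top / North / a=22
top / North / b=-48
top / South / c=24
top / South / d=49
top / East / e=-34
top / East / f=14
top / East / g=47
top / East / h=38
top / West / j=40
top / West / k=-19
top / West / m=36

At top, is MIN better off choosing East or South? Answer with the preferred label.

East

East (MAX): max(-34, 14, 47, 38) = 47
South (MAX): max(24, 49) = 49
MIN prefers the lower value; East=47, South=49. East is better since 47 < 49.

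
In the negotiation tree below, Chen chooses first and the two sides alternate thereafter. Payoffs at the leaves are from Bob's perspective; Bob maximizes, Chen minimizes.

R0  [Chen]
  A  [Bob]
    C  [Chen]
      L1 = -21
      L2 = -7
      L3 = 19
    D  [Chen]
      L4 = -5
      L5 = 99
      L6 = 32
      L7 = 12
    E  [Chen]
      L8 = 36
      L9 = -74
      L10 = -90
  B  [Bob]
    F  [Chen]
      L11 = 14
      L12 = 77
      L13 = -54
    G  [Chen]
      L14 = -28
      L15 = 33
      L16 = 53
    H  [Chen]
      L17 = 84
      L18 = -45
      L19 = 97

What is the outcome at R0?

C (Chen): min(-21, -7, 19) = -21
D (Chen): min(-5, 99, 32, 12) = -5
E (Chen): min(36, -74, -90) = -90
A (Bob): max(-21, -5, -90) = -5
F (Chen): min(14, 77, -54) = -54
G (Chen): min(-28, 33, 53) = -28
H (Chen): min(84, -45, 97) = -45
B (Bob): max(-54, -28, -45) = -28
R0 (Chen): min(-5, -28) = -28

-28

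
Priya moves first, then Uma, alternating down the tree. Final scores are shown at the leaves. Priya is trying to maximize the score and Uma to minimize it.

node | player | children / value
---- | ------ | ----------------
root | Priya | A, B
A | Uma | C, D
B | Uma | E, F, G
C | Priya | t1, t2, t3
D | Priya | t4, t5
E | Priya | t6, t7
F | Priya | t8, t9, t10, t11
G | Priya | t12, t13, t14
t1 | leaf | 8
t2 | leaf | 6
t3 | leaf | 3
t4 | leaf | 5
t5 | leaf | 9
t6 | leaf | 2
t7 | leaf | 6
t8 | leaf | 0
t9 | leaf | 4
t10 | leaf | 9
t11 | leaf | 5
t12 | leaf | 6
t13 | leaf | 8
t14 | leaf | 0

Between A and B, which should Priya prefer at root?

A

C (Priya): max(8, 6, 3) = 8
D (Priya): max(5, 9) = 9
A (Uma): min(8, 9) = 8
E (Priya): max(2, 6) = 6
F (Priya): max(0, 4, 9, 5) = 9
G (Priya): max(6, 8, 0) = 8
B (Uma): min(6, 9, 8) = 6
Priya prefers the higher value; A=8, B=6. A is better since 8 > 6.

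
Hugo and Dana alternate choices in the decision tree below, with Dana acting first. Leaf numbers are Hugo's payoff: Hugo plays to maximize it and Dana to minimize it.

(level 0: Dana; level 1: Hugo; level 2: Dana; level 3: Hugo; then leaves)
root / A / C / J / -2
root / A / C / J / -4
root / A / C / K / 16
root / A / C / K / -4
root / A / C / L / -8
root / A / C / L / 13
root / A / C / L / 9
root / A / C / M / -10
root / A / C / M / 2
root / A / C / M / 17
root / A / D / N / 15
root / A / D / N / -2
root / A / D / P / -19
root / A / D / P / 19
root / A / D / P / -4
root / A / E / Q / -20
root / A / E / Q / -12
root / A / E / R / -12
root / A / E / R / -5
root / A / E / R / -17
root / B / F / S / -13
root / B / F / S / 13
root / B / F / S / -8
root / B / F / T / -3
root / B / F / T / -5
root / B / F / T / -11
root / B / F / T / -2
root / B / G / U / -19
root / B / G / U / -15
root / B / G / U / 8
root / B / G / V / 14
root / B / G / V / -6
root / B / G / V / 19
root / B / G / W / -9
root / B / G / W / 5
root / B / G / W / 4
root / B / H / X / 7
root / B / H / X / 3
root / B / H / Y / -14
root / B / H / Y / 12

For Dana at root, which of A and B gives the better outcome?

B

J (Hugo): max(-2, -4) = -2
K (Hugo): max(16, -4) = 16
L (Hugo): max(-8, 13, 9) = 13
M (Hugo): max(-10, 2, 17) = 17
C (Dana): min(-2, 16, 13, 17) = -2
N (Hugo): max(15, -2) = 15
P (Hugo): max(-19, 19, -4) = 19
D (Dana): min(15, 19) = 15
Q (Hugo): max(-20, -12) = -12
R (Hugo): max(-12, -5, -17) = -5
E (Dana): min(-12, -5) = -12
A (Hugo): max(-2, 15, -12) = 15
S (Hugo): max(-13, 13, -8) = 13
T (Hugo): max(-3, -5, -11, -2) = -2
F (Dana): min(13, -2) = -2
U (Hugo): max(-19, -15, 8) = 8
V (Hugo): max(14, -6, 19) = 19
W (Hugo): max(-9, 5, 4) = 5
G (Dana): min(8, 19, 5) = 5
X (Hugo): max(7, 3) = 7
Y (Hugo): max(-14, 12) = 12
H (Dana): min(7, 12) = 7
B (Hugo): max(-2, 5, 7) = 7
Dana prefers the lower value; A=15, B=7. B is better since 7 < 15.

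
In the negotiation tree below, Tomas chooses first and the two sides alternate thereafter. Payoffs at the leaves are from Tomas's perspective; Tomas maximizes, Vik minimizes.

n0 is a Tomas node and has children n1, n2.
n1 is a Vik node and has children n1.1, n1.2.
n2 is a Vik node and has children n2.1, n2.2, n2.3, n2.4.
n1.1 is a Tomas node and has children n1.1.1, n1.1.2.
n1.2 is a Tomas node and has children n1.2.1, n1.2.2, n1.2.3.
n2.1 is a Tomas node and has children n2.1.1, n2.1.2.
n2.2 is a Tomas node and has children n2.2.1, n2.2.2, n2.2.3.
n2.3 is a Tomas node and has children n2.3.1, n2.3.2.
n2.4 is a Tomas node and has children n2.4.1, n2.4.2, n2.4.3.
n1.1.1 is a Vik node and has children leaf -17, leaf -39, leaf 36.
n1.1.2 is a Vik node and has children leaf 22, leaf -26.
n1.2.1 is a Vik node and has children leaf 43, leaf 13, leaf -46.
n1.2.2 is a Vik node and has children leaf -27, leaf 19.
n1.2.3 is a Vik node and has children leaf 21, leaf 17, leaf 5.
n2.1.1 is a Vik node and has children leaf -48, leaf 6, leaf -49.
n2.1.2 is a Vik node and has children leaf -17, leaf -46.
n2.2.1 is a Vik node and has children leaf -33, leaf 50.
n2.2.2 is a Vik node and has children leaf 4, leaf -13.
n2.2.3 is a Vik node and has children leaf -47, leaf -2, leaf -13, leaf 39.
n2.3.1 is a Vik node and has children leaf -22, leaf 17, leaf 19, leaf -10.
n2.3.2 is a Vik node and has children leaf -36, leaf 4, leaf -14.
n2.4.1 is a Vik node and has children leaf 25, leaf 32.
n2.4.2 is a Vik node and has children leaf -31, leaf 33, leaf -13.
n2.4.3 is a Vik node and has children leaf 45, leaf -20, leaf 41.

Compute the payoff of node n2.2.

-13

n2.2.1 (Vik): min(-33, 50) = -33
n2.2.2 (Vik): min(4, -13) = -13
n2.2.3 (Vik): min(-47, -2, -13, 39) = -47
n2.2 (Tomas): max(-33, -13, -47) = -13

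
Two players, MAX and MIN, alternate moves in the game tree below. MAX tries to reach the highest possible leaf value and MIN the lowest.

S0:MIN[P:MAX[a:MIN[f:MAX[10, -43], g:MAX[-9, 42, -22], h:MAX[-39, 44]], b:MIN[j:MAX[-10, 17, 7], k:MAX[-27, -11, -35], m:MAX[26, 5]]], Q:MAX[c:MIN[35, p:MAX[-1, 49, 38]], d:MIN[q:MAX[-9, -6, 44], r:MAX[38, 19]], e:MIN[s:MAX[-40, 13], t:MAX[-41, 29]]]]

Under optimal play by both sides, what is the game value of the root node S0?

f (MAX): max(10, -43) = 10
g (MAX): max(-9, 42, -22) = 42
h (MAX): max(-39, 44) = 44
a (MIN): min(10, 42, 44) = 10
j (MAX): max(-10, 17, 7) = 17
k (MAX): max(-27, -11, -35) = -11
m (MAX): max(26, 5) = 26
b (MIN): min(17, -11, 26) = -11
P (MAX): max(10, -11) = 10
p (MAX): max(-1, 49, 38) = 49
c (MIN): min(35, 49) = 35
q (MAX): max(-9, -6, 44) = 44
r (MAX): max(38, 19) = 38
d (MIN): min(44, 38) = 38
s (MAX): max(-40, 13) = 13
t (MAX): max(-41, 29) = 29
e (MIN): min(13, 29) = 13
Q (MAX): max(35, 38, 13) = 38
S0 (MIN): min(10, 38) = 10

10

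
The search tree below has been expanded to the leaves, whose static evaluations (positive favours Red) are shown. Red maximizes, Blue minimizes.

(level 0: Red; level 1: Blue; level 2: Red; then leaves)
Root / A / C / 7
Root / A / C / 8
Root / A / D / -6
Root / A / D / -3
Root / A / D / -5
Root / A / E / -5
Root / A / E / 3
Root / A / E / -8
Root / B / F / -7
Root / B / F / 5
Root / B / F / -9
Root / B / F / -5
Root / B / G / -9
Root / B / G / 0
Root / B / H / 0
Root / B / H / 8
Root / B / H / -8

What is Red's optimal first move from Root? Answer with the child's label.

C (Red): max(7, 8) = 8
D (Red): max(-6, -3, -5) = -3
E (Red): max(-5, 3, -8) = 3
A (Blue): min(8, -3, 3) = -3
F (Red): max(-7, 5, -9, -5) = 5
G (Red): max(-9, 0) = 0
H (Red): max(0, 8, -8) = 8
B (Blue): min(5, 0, 8) = 0
Root (Red): max(-3, 0) = 0
Red at Root wants the highest of {A=-3, B=0}, so chooses B.

B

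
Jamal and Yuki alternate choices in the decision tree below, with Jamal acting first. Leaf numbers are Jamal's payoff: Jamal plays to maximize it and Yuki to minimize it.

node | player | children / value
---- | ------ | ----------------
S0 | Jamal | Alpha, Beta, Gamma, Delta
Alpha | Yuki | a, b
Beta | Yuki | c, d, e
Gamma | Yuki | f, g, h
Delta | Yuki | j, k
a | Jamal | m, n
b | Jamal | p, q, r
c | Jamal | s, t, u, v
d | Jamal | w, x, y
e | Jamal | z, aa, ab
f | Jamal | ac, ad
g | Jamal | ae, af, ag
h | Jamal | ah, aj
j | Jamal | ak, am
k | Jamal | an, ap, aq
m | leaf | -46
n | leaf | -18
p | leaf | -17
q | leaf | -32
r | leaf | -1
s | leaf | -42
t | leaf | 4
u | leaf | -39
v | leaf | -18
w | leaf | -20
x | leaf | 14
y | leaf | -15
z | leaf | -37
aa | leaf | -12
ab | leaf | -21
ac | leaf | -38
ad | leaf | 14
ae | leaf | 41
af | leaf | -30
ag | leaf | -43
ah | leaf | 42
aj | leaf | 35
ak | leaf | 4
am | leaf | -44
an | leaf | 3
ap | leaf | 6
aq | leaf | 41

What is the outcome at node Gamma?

f (Jamal): max(-38, 14) = 14
g (Jamal): max(41, -30, -43) = 41
h (Jamal): max(42, 35) = 42
Gamma (Yuki): min(14, 41, 42) = 14

14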